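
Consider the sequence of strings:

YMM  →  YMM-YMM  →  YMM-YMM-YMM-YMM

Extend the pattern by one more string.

YMM-YMM-YMM-YMM-YMM-YMM-YMM-YMM

Each string is two copies of the previous one joined by '-'.
So the next term is two copies of YMM-YMM-YMM-YMM with '-' between the halves.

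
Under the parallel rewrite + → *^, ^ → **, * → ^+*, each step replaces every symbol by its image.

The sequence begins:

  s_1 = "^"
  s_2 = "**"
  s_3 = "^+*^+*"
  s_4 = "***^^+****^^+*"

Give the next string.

Rewriting the 14 symbols of ***^^+****^^+* one by one yields ^+* ^+* ^+* ** ** *^ ^+* ^+* ^+* ^+* ** ** *^ ^+*; concatenated:

^+*^+*^+******^^+*^+*^+*^+******^^+*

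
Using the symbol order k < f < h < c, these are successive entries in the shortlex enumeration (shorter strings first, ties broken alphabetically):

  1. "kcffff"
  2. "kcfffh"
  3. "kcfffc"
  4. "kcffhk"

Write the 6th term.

Advancing 2 positions from kcffhk through kcffhk → kcffhf reaches term 6.

kcffhh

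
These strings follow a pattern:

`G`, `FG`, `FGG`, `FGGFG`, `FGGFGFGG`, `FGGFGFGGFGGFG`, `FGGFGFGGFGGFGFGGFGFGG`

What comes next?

FGGFGFGGFGGFGFGGFGFGGFGGFGFGGFGGFG

This is a Fibonacci-style word recurrence s(k) = s(k−1)·s(k−2): e.g. FG·G = FGG.
The next term joins FGGFGFGGFGGFGFGGFGFGG and FGGFGFGGFGGFG.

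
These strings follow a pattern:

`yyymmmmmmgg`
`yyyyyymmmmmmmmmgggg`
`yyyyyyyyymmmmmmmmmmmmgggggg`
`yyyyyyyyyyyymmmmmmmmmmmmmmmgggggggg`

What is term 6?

yyyyyyyyyyyyyyyyyymmmmmmmmmmmmmmmmmmmmmgggggggggggg

Each string has the form y^{3n} m^{3n+3} g^{2n} (n = 1, 2, …).
Setting n = 6 gives 18, 21, 12 characters in each block.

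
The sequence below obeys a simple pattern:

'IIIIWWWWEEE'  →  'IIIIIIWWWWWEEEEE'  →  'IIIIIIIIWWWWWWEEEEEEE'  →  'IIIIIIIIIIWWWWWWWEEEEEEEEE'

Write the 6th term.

IIIIIIIIIIIIIIWWWWWWWWWEEEEEEEEEEEEE

Each string has the form I^{2n+2} W^{n+3} E^{2n+1} (n = 1, 2, …).
For term 6, n = 6, so the run lengths are 14, 9, 13.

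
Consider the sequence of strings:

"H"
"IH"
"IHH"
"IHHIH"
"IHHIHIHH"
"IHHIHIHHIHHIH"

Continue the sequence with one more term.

From term 3 onward, concatenate the last term with the second-to-last: IH·H = IHH, IHH·IH = IHHIH, …
So term 7 is IHHIHIHHIHHIH·IHHIHIHH.

IHHIHIHHIHHIHIHHIHIHH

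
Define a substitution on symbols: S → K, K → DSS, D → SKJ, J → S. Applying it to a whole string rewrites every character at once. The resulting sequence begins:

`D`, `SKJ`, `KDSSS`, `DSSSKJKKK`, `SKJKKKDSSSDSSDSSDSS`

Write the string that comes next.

KDSSSDSSDSSDSSSKJKKKSKJKKSKJKKSKJKK

Applying the rule to each of the 19 symbols of SKJKKKDSSSDSSDSSDSS gives the pieces K DSS S DSS DSS DSS SKJ K K K SKJ K K SKJ K K SKJ K K, which concatenate to the answer.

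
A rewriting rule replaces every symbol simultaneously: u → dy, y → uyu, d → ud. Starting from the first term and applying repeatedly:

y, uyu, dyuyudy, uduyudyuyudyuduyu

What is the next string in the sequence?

dyuddyuyudyuduyudyuyudyuduyudyuddyuyudy

Replace each of the 17 characters of uduyudyuyudyuduyu in place — dy ud dy uyu dy ud uyu dy uyu dy ud uyu dy ud dy uyu dy — and concatenate.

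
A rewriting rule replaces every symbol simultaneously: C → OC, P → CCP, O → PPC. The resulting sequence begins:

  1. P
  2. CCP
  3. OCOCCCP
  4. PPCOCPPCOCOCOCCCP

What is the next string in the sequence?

CCPCCPOCPPCOCCCPCCPOCPPCOCPPCOCPPCOCOCOCCCP

Applying the rule to each of the 17 symbols of PPCOCPPCOCOCOCCCP gives the pieces CCP CCP OC PPC OC CCP CCP OC PPC OC PPC OC PPC OC OC OC CCP, which concatenate to the answer.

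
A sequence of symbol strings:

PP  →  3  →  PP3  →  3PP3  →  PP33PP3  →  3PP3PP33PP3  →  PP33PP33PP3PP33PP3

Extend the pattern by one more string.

This is a Fibonacci-style word recurrence s(k) = s(k−2)·s(k−1): e.g. PP·3 = PP3.
Continuing: 3PP3PP33PP3 · PP33PP33PP3PP33PP3 gives term 8.

3PP3PP33PP3PP33PP33PP3PP33PP3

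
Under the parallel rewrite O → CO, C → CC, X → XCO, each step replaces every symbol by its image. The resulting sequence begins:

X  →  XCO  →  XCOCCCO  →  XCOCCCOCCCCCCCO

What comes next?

XCOCCCOCCCCCCCOCCCCCCCCCCCCCCCO

Applying the rule to each of the 15 symbols of XCOCCCOCCCCCCCO gives the pieces XCO CC CO CC CC CC CO CC CC CC CC CC CC CC CO, which concatenate to the answer.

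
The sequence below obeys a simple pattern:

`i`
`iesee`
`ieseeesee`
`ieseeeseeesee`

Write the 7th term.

ieseeeseeeseeeseeeseeesee

Each term is the previous one with esee appended.
From ieseeeseeesee, 3 further steps: ieseeeseeesee → ieseeeseeeseeesee → ieseeeseeeseeeseeesee → (answer).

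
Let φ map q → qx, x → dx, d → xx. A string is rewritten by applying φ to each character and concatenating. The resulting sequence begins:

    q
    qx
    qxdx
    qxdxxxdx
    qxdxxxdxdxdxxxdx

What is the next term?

φ(qxdxxxdxdxdxxxdx) expands symbol-by-symbol to qx dx xx dx dx dx xx dx xx dx xx dx dx dx xx dx; joining the 16 pieces gives the next term.

qxdxxxdxdxdxxxdxxxdxxxdxdxdxxxdx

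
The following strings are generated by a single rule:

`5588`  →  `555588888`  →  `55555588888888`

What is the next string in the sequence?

5555555588888888888

Term n consists of 2n 5's, followed by 3n-1 8's (n = 1, 2, …).
Setting n = 4 gives 8, 11 characters in each block.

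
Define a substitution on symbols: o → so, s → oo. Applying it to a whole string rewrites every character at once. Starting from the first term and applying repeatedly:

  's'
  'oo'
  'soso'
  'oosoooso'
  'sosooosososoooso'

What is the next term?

oosooosososooosooosooosososoooso

φ(sosooosososoooso) expands symbol-by-symbol to oo so oo so so so oo so oo so oo so so so oo so; joining the 16 pieces gives the next term.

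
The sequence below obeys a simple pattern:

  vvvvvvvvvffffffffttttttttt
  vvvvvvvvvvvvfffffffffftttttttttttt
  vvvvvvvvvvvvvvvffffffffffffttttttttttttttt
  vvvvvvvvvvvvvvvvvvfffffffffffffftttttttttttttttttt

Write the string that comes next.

Each string has the form v^{3n} f^{2n+2} t^{3n}, where the shown terms are n = 3, 4, 5, 6.
For the next term, n = 7, so the run lengths are 21, 16, 21.

vvvvvvvvvvvvvvvvvvvvvffffffffffffffffttttttttttttttttttttt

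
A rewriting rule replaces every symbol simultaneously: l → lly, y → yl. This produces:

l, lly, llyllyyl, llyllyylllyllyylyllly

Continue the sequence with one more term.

Rewriting the 21 symbols of llyllyylllyllyylyllly one by one yields lly lly yl lly lly yl yl lly lly lly yl lly lly yl yl lly yl lly lly lly yl; concatenated:

llyllyylllyllyylylllyllyllyylllyllyylylllyylllyllyllyyl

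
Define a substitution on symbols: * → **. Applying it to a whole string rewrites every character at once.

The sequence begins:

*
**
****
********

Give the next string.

****************

Rewriting each symbol of ********: *→**, *→**, *→**, *→**, *→**, *→**, *→**, *→**, which concatenates to ** ** ** ** ** ** ** **.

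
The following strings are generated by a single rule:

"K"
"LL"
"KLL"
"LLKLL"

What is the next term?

Each term (from the third on) is the two preceding terms concatenated in order: term 3 = K·LL = KLL.
So term 5 is KLL·LLKLL.

KLLLLKLL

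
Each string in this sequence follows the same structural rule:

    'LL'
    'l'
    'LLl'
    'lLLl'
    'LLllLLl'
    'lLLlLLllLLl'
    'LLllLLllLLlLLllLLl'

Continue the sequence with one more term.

lLLlLLllLLlLLllLLllLLlLLllLLl

From term 3 onward, concatenate the second-to-last term with the last: LL·l = LLl, l·LLl = lLLl, …
The next term joins lLLlLLllLLl and LLllLLllLLlLLllLLl.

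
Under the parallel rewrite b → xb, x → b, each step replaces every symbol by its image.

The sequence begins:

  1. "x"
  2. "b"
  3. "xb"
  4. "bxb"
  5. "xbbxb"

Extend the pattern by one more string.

Apply φ to xbbxb symbol by symbol: x→b, b→xb, b→xb, x→b, b→xb; joined: b xb xb b xb.

bxbxbbxb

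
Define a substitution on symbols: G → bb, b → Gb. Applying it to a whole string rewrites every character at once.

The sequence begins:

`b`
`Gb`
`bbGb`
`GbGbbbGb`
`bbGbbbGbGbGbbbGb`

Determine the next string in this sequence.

Applying the rule to each of the 16 symbols of bbGbbbGbGbGbbbGb gives the pieces Gb Gb bb Gb Gb Gb bb Gb bb Gb bb Gb Gb Gb bb Gb, which concatenate to the answer.

GbGbbbGbGbGbbbGbbbGbbbGbGbGbbbGb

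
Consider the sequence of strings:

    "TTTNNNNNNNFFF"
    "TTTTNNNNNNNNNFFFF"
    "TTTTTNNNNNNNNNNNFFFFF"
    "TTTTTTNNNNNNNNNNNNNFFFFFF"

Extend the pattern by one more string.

TTTTTTTNNNNNNNNNNNNNNNFFFFFFF

Reading off run lengths: T runs 3, 4, 5, 6; N runs 7, 9, 11, 13; F runs 3, 4, 5, 6 — each is linear in n, where the shown terms are n = 3, 4, 5, 6.
Setting n = 7 gives 7, 15, 7 characters in each block.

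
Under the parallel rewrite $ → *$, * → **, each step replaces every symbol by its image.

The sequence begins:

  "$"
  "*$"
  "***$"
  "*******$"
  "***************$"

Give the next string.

Rewriting the 16 symbols of ***************$ one by one yields ** ** ** ** ** ** ** ** ** ** ** ** ** ** ** *$; concatenated:

*******************************$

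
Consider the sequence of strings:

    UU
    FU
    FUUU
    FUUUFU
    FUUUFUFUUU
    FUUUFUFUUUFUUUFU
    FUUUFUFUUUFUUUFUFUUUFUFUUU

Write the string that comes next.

FUUUFUFUUUFUUUFUFUUUFUFUUUFUUUFUFUUUFUUUFU

Each term (from the third on) is the previous term followed by the one before it: term 3 = FU·UU = FUUU.
The next term joins FUUUFUFUUUFUUUFUFUUUFUFUUU and FUUUFUFUUUFUUUFU.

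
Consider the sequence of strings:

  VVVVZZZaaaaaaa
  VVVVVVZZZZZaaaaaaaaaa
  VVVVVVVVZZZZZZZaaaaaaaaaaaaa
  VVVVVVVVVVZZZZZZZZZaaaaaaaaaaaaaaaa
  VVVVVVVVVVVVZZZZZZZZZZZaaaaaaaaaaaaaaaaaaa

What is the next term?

Reading off run lengths: V runs 4, 6, 8, 10, 12; Z runs 3, 5, 7, 9, 11; a runs 7, 10, 13, 16, 19 — each is linear in n, where the shown terms are n = 2, 3, 4, 5, 6.
At n = 7 the blocks have lengths 14, 13, 22.

VVVVVVVVVVVVVVZZZZZZZZZZZZZaaaaaaaaaaaaaaaaaaaaaa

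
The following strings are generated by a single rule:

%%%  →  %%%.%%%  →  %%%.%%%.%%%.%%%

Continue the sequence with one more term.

Each string is two copies of the previous one joined by '.'.
One more doubling of %%%.%%%.%%%.%%% gives the answer.

%%%.%%%.%%%.%%%.%%%.%%%.%%%.%%%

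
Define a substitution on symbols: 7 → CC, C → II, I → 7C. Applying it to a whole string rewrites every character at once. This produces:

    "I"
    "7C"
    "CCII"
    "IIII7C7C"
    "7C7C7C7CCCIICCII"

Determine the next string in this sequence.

Replace each of the 16 characters of 7C7C7C7CCCIICCII in place — CC II CC II CC II CC II II II 7C 7C II II 7C 7C — and concatenate.

CCIICCIICCIICCIIIIII7C7CIIII7C7C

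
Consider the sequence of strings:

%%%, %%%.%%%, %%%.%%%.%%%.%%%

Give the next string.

Each string is two copies of the previous one joined by '.'.
One more doubling of %%%.%%%.%%%.%%% gives the answer.

%%%.%%%.%%%.%%%.%%%.%%%.%%%.%%%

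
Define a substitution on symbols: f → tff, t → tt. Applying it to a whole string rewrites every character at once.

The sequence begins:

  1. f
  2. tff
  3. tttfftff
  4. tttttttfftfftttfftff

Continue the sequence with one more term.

Replace each of the 20 characters of tttttttfftfftttfftff in place — tt tt tt tt tt tt tt tff tff tt tff tff tt tt tt tff tff tt tff tff — and concatenate.

tttttttttttttttfftfftttfftfftttttttfftfftttfftff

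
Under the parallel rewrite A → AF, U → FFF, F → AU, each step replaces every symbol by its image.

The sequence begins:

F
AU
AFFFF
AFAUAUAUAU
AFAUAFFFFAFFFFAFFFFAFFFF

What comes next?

AFAUAFFFFAFAUAUAUAUAFAUAUAUAUAFAUAUAUAUAFAUAUAUAU

Applying the rule to each of the 24 symbols of AFAUAFFFFAFFFFAFFFFAFFFF gives the pieces AF AU AF FFF AF AU AU AU AU AF AU AU AU AU AF AU AU AU AU AF AU AU AU AU, which concatenate to the answer.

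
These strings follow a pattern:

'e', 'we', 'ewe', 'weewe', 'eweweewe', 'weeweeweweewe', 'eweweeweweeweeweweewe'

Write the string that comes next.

weeweeweweeweeweweeweweeweeweweewe

From term 3 onward, concatenate the second-to-last term with the last: e·we = ewe, we·ewe = weewe, …
So term 8 is weeweeweweewe·eweweeweweeweeweweewe.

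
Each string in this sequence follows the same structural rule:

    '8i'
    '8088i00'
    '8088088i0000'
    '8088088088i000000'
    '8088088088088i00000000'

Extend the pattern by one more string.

8088088088088088i0000000000

Every step adds 808 to the front and 00 to the end of the previous string.
So the next term is 808·8088088088088i00000000·00.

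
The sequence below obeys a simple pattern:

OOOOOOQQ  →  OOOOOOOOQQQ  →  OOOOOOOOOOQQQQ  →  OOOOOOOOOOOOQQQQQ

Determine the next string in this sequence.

OOOOOOOOOOOOOOQQQQQQ

Each string has the form O^{2n} Q^{n-1}, where the shown terms are n = 3, 4, 5, 6.
At n = 7 the blocks have lengths 14, 6.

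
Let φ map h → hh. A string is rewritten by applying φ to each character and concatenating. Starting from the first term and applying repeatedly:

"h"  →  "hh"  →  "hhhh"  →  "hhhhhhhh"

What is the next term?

hhhhhhhhhhhhhhhh

Rewriting each symbol of hhhhhhhh: h→hh, h→hh, h→hh, h→hh, h→hh, h→hh, h→hh, h→hh, which concatenates to hh hh hh hh hh hh hh hh.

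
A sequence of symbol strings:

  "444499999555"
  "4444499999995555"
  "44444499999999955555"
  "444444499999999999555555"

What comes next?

The n-th term is n+2 4's then 2n+1 9's then n+1 5's, where the shown terms are n = 2, 3, 4, 5.
For the next term, n = 6, so the run lengths are 8, 13, 7.

4444444499999999999995555555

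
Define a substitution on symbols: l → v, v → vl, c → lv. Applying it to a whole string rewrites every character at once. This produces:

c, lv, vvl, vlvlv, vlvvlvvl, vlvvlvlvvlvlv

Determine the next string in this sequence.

Replace each of the 13 characters of vlvvlvlvvlvlv in place — vl v vl vl v vl v vl vl v vl v vl — and concatenate.

vlvvlvlvvlvvlvlvvlvvl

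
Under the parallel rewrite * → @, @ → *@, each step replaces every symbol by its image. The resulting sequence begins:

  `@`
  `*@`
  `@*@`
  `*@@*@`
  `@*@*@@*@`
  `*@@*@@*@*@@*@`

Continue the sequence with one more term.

@*@*@@*@*@@*@@*@*@@*@

Replace each of the 13 characters of *@@*@@*@*@@*@ in place — @ *@ *@ @ *@ *@ @ *@ @ *@ *@ @ *@ — and concatenate.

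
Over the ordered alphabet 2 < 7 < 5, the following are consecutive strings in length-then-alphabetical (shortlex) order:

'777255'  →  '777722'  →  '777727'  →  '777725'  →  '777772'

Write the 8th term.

Stepping forward 3 times from 777772: 777772 → 777777 → 777775, then the target.

777752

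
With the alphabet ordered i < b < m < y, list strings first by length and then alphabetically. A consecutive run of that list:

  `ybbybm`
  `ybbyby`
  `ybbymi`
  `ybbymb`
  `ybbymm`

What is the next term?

Treat ybbymm as a base-4 numeral over the given alphabet and add one, carrying through any trailing y's.

ybbymy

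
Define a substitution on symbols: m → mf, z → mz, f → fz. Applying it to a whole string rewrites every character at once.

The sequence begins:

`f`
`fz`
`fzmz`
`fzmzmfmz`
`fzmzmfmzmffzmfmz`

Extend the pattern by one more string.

fzmzmfmzmffzmfmzmffzfzmzmffzmfmz

Replace each of the 16 characters of fzmzmfmzmffzmfmz in place — fz mz mf mz mf fz mf mz mf fz fz mz mf fz mf mz — and concatenate.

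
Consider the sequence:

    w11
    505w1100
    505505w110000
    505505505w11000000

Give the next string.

505505505505w1100000000

s(k+1) = 505·s(k)·00, so each term gains 505 as a prefix and 00 as a suffix.
So the next term is 505·505505505w11000000·00.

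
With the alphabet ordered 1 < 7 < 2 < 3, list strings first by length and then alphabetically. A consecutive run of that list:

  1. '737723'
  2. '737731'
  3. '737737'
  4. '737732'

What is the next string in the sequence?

Treat 737732 as a base-4 numeral over the given alphabet and add one, carrying through any trailing 3's.

737733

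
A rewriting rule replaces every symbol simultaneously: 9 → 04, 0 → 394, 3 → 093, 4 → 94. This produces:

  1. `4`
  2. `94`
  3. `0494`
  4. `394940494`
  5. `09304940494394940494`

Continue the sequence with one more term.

3940409339494049439494049409304940494394940494

Applying the rule to each of the 20 symbols of 09304940494394940494 gives the pieces 394 04 093 394 94 04 94 394 94 04 94 093 04 94 04 94 394 94 04 94, which concatenate to the answer.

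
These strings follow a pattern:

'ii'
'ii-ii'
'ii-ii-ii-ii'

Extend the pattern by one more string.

s(k+1) = s(k)·-·s(k) — each term doubles the last with '-' between the halves.
Doubling ii-ii-ii-ii with '-' between the halves:

ii-ii-ii-ii-ii-ii-ii-ii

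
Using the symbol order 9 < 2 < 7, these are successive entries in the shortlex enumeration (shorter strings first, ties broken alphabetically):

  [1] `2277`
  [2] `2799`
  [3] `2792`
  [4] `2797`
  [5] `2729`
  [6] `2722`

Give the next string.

The successor of 2722 increments the rightmost position that isn't already 7 and resets every position after it to 9.

2727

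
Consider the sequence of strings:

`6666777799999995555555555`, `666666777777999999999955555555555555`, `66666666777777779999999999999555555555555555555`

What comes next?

6666666666777777777799999999999999995555555555555555555555

Term n consists of 2n 6's, followed by 2n 7's, followed by 3n+1 9's, followed by 4n+2 5's, where the shown terms are n = 2, 3, 4.
At n = 5 the blocks have lengths 10, 10, 16, 22.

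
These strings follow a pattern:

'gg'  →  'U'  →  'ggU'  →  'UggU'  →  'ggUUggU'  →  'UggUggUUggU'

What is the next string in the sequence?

ggUUggUUggUggUUggU

This is a Fibonacci-style word recurrence s(k) = s(k−2)·s(k−1): e.g. gg·U = ggU.
So term 7 is ggUUggU·UggUggUUggU.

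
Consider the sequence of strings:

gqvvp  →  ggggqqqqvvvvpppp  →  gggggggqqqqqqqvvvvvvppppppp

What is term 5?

gggggggggggggqqqqqqqqqqqqqvvvvvvvvvvppppppppppppp

Term n consists of 3n-2 g's, followed by 3n-2 q's, followed by 2n v's, followed by 3n-2 p's (n = 1, 2, …).
At n = 5 the blocks have lengths 13, 13, 10, 13.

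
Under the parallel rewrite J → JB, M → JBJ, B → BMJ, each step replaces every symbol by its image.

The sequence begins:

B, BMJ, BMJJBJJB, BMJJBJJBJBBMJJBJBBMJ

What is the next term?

BMJJBJJBJBBMJJBJBBMJJBBMJBMJJBJJBJBBMJJBBMJBMJJBJJB

Applying the rule to each of the 20 symbols of BMJJBJJBJBBMJJBJBBMJ gives the pieces BMJ JBJ JB JB BMJ JB JB BMJ JB BMJ BMJ JBJ JB JB BMJ JB BMJ BMJ JBJ JB, which concatenate to the answer.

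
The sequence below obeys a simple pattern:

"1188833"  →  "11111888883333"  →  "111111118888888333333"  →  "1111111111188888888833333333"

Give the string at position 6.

111111111111111118888888888888333333333333

Reading off run lengths: 1 runs 2, 5, 8, 11; 8 runs 3, 5, 7, 9; 3 runs 2, 4, 6, 8 — each is linear in n (n = 1, 2, …).
For term 6, n = 6, so the run lengths are 17, 13, 12.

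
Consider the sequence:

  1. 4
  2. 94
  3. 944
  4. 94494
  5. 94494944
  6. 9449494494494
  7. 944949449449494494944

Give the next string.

From term 3 onward, concatenate the last term with the second-to-last: 94·4 = 944, 944·94 = 94494, …
So term 8 is 944949449449494494944·9449494494494.

9449494494494944949449449494494494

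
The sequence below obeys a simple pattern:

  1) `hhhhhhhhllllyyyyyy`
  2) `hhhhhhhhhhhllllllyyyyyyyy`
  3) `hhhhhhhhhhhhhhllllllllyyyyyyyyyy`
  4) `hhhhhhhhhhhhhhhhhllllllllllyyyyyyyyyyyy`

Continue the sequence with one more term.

The n-th term is 3n+2 h's then 2n l's then 2n+2 y's, where the shown terms are n = 2, 3, 4, 5.
At n = 6 the blocks have lengths 20, 12, 14.

hhhhhhhhhhhhhhhhhhhhllllllllllllyyyyyyyyyyyyyy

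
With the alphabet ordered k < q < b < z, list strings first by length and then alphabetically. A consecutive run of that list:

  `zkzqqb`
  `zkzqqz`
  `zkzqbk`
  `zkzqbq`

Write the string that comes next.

zkzqbb

Find the rightmost character of zkzqbq below z, bump it to the next letter, and reset everything to its right to k.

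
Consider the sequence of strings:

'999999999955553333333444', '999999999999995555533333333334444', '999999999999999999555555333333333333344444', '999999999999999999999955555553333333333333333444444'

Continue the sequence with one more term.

Reading off run lengths: 9 runs 10, 14, 18, 22; 5 runs 4, 5, 6, 7; 3 runs 7, 10, 13, 16; 4 runs 3, 4, 5, 6 — each is linear in n, where the shown terms are n = 2, 3, 4, 5.
Setting n = 6 gives 26, 8, 19, 7 characters in each block.

999999999999999999999999995555555533333333333333333334444444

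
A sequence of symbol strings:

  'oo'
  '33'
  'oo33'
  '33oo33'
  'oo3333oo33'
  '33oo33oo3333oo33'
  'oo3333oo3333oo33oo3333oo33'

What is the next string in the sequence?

33oo33oo3333oo33oo3333oo3333oo33oo3333oo33

This is a Fibonacci-style word recurrence s(k) = s(k−2)·s(k−1): e.g. oo·33 = oo33.
Continuing: 33oo33oo3333oo33 · oo3333oo3333oo33oo3333oo33 gives term 8.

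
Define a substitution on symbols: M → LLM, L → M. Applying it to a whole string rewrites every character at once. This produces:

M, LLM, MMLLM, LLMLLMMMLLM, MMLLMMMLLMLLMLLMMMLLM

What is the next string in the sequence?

Replace each of the 21 characters of MMLLMMMLLMLLMLLMMMLLM in place — LLM LLM M M LLM LLM LLM M M LLM M M LLM M M LLM LLM LLM M M LLM — and concatenate.

LLMLLMMMLLMLLMLLMMMLLMMMLLMMMLLMLLMLLMMMLLM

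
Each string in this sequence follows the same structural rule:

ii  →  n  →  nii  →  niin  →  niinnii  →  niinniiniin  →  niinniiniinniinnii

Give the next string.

From term 3 onward, concatenate the last term with the second-to-last: n·ii = nii, nii·n = niin, …
Continuing: niinniiniinniinnii · niinniiniin gives term 8.

niinniiniinniinniiniinniiniin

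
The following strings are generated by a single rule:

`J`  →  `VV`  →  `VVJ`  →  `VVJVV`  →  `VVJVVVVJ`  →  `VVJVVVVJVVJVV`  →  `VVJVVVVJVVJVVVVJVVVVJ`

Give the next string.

Each term (from the third on) is the previous term followed by the one before it: term 3 = VV·J = VVJ.
So term 8 is VVJVVVVJVVJVVVVJVVVVJ·VVJVVVVJVVJVV.

VVJVVVVJVVJVVVVJVVVVJVVJVVVVJVVJVV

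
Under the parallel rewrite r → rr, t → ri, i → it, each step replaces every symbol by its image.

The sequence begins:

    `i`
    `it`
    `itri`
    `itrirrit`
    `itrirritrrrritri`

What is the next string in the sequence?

φ(itrirritrrrritri) expands symbol-by-symbol to it ri rr it rr rr it ri rr rr rr rr it ri rr it; joining the 16 pieces gives the next term.

itrirritrrrritrirrrrrrrritrirrit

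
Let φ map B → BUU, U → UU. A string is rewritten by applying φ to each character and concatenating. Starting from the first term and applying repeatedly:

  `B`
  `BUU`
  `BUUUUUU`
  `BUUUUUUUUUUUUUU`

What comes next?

Rewriting the 15 symbols of BUUUUUUUUUUUUUU one by one yields BUU UU UU UU UU UU UU UU UU UU UU UU UU UU UU; concatenated:

BUUUUUUUUUUUUUUUUUUUUUUUUUUUUUU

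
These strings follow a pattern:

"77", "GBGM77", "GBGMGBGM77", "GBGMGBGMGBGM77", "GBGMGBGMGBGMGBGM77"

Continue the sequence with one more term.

The strings grow by a fixed prefix GBGM each time.
So the next term is GBGM·GBGMGBGMGBGMGBGM77.

GBGMGBGMGBGMGBGMGBGM77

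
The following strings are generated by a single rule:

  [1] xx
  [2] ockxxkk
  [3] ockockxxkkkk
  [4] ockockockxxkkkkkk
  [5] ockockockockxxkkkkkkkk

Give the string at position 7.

ockockockockockockxxkkkkkkkkkkkk

Every step adds ock to the front and kk to the end of the previous string.
From ockockockockxxkkkkkkkk, 2 further steps: ockockockockxxkkkkkkkk → ockockockockockxxkkkkkkkkkk → (answer).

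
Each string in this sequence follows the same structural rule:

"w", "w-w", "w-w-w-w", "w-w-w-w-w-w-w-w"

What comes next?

w-w-w-w-w-w-w-w-w-w-w-w-w-w-w-w

s(k+1) = s(k)·-·s(k) — each term doubles the last with '-' between the halves.
So the next term is two copies of w-w-w-w-w-w-w-w with '-' between the halves.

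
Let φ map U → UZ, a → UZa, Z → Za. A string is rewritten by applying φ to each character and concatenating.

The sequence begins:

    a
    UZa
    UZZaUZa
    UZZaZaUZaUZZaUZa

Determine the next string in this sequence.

UZZaZaUZaZaUZaUZZaUZaUZZaZaUZaUZZaUZa

φ(UZZaZaUZaUZZaUZa) expands symbol-by-symbol to UZ Za Za UZa Za UZa UZ Za UZa UZ Za Za UZa UZ Za UZa; joining the 16 pieces gives the next term.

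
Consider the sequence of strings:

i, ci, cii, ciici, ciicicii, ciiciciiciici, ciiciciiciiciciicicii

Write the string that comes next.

From term 3 onward, concatenate the last term with the second-to-last: ci·i = cii, cii·ci = ciici, …
The next term joins ciiciciiciiciciicicii and ciiciciiciici.

ciiciciiciiciciiciciiciiciciiciici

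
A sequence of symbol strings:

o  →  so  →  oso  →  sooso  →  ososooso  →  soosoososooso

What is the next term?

Each term (from the third on) is the two preceding terms concatenated in order: term 3 = o·so = oso.
Continuing: ososooso · soosoososooso gives term 7.

ososoososoosoososooso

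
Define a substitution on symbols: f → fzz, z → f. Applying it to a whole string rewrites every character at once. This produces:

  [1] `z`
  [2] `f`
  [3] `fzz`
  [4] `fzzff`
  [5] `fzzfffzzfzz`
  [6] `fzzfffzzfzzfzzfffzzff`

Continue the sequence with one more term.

fzzfffzzfzzfzzfffzzfffzzfffzzfzzfzzfffzzfzz

Replace each of the 21 characters of fzzfffzzfzzfzzfffzzff in place — fzz f f fzz fzz fzz f f fzz f f fzz f f fzz fzz fzz f f fzz fzz — and concatenate.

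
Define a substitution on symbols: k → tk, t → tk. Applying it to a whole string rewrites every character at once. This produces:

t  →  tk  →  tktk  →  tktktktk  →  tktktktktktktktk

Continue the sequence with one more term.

tktktktktktktktktktktktktktktktk

φ(tktktktktktktktk) expands symbol-by-symbol to tk tk tk tk tk tk tk tk tk tk tk tk tk tk tk tk; joining the 16 pieces gives the next term.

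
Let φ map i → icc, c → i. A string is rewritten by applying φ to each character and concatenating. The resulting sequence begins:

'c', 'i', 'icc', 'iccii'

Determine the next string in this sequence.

Rewriting each symbol of iccii: i→icc, c→i, c→i, i→icc, i→icc, which concatenates to icc i i icc icc.

icciiiccicc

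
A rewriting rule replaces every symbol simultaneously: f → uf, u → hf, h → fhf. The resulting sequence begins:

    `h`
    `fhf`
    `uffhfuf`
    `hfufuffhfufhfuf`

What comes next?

fhfufhfufhfufuffhfufhfuffhfufhfuf

Applying the rule to each of the 15 symbols of hfufuffhfufhfuf gives the pieces fhf uf hf uf hf uf uf fhf uf hf uf fhf uf hf uf, which concatenate to the answer.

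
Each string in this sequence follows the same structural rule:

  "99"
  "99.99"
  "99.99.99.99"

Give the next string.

s(k+1) = s(k)·.·s(k) — each term doubles the last with '.' between the halves.
Doubling 99.99.99.99 with '.' between the halves:

99.99.99.99.99.99.99.99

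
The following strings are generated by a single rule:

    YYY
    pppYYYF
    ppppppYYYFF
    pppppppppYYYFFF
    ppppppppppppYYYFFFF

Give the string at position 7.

Every step adds ppp to the front and F to the end of the previous string.
From ppppppppppppYYYFFFF, 2 further steps: ppppppppppppYYYFFFF → pppppppppppppppYYYFFFFF → (answer).

ppppppppppppppppppYYYFFFFFF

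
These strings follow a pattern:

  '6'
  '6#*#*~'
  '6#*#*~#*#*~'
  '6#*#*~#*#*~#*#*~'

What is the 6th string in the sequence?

6#*#*~#*#*~#*#*~#*#*~#*#*~

Each term is the previous one with #*#*~ appended.
From 6#*#*~#*#*~#*#*~, 2 further steps: 6#*#*~#*#*~#*#*~ → 6#*#*~#*#*~#*#*~#*#*~ → (answer).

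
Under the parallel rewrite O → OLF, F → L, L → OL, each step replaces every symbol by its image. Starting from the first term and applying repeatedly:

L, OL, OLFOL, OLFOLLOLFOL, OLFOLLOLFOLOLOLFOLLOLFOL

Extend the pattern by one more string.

OLFOLLOLFOLOLOLFOLLOLFOLOLFOLOLFOLLOLFOLOLOLFOLLOLFOL

φ(OLFOLLOLFOLOLOLFOLLOLFOL) expands symbol-by-symbol to OLF OL L OLF OL OL OLF OL L OLF OL OLF OL OLF OL L OLF OL OL OLF OL L OLF OL; joining the 24 pieces gives the next term.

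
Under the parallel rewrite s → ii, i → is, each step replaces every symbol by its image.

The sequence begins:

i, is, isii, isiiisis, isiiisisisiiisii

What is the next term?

Rewriting the 16 symbols of isiiisisisiiisii one by one yields is ii is is is ii is ii is ii is is is ii is is; concatenated:

isiiisisisiiisiiisiiisisisiiisis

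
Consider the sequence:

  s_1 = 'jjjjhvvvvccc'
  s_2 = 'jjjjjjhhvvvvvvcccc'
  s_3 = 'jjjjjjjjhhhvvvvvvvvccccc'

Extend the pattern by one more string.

The n-th term is 2n j's then n-1 h's then 2n v's then n+1 c's, where the shown terms are n = 2, 3, 4.
At n = 5 the blocks have lengths 10, 4, 10, 6.

jjjjjjjjjjhhhhvvvvvvvvvvcccccc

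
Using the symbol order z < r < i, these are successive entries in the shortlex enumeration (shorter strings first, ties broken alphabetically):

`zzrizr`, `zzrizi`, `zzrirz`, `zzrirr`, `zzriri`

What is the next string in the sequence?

Treat zzriri as a base-3 numeral over the given alphabet and add one, carrying through any trailing i's.

zzriiz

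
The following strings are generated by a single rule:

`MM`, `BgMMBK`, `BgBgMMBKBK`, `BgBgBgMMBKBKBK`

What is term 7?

BgBgBgBgBgBgMMBKBKBKBKBKBK

s(k+1) = Bg·s(k)·BK, so each term gains Bg as a prefix and BK as a suffix.
From BgBgBgMMBKBKBK, 3 further steps: BgBgBgMMBKBKBK → BgBgBgBgMMBKBKBKBK → BgBgBgBgBgMMBKBKBKBKBK → (answer).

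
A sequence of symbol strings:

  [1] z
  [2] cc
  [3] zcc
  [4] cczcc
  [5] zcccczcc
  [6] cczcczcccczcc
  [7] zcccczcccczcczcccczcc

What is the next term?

cczcczcccczcczcccczcccczcczcccczcc

This is a Fibonacci-style word recurrence s(k) = s(k−2)·s(k−1): e.g. z·cc = zcc.
Continuing: cczcczcccczcc · zcccczcccczcczcccczcc gives term 8.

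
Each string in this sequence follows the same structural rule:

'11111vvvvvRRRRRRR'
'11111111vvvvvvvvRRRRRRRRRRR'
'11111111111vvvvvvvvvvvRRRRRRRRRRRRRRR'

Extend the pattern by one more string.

11111111111111vvvvvvvvvvvvvvRRRRRRRRRRRRRRRRRRR

The n-th term is 3n+2 1's then 3n+2 v's then 4n+3 R's (n = 1, 2, …).
At n = 4 the blocks have lengths 14, 14, 19.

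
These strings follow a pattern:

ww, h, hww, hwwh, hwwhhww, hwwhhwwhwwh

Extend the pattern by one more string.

hwwhhwwhwwhhwwhhww

Each term (from the third on) is the previous term followed by the one before it: term 3 = h·ww = hww.
So term 7 is hwwhhwwhwwh·hwwhhww.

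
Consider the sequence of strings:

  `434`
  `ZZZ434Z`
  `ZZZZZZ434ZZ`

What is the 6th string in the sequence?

Every step adds ZZZ to the front and Z to the end of the previous string.
From ZZZZZZ434ZZ, 3 further steps: ZZZZZZ434ZZ → ZZZZZZZZZ434ZZZ → ZZZZZZZZZZZZ434ZZZZ → (answer).

ZZZZZZZZZZZZZZZ434ZZZZZ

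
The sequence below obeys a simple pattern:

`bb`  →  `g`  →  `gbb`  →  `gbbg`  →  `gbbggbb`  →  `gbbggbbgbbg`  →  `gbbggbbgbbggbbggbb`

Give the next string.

Each term (from the third on) is the previous term followed by the one before it: term 3 = g·bb = gbb.
The next term joins gbbggbbgbbggbbggbb and gbbggbbgbbg.

gbbggbbgbbggbbggbbgbbggbbgbbg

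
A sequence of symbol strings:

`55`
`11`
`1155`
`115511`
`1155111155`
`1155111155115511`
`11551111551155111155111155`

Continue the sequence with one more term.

115511115511551111551111551155111155115511

This is a Fibonacci-style word recurrence s(k) = s(k−1)·s(k−2): e.g. 11·55 = 1155.
So term 8 is 11551111551155111155111155·1155111155115511.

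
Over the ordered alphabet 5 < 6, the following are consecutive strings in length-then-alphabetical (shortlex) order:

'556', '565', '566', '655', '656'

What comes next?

Treat 656 as a base-2 numeral over the given alphabet and add one, carrying through any trailing 6's.

665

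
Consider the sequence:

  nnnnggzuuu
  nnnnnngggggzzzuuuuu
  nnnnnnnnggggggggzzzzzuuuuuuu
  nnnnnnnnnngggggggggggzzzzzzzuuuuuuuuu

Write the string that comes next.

Reading off run lengths: n runs 4, 6, 8, 10; g runs 2, 5, 8, 11; z runs 1, 3, 5, 7; u runs 3, 5, 7, 9 — each is linear in n (n = 1, 2, …).
For the next term, n = 5, so the run lengths are 12, 14, 9, 11.

nnnnnnnnnnnnggggggggggggggzzzzzzzzzuuuuuuuuuuu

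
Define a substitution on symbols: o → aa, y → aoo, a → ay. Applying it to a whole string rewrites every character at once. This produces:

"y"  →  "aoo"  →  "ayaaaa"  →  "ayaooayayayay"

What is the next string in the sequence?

Replace each of the 13 characters of ayaooayayayay in place — ay aoo ay aa aa ay aoo ay aoo ay aoo ay aoo — and concatenate.

ayaooayaaaaayaooayaooayaooayaoo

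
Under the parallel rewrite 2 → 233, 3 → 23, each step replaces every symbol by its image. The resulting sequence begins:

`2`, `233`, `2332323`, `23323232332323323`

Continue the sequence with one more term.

Replace each of the 17 characters of 23323232332323323 in place — 233 23 23 233 23 233 23 233 23 23 233 23 233 23 23 233 23 — and concatenate.

23323232332323323233232323323233232323323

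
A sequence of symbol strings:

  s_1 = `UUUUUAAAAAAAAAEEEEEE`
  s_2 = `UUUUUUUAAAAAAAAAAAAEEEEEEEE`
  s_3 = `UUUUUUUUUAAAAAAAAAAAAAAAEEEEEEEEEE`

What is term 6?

UUUUUUUUUUUUUUUAAAAAAAAAAAAAAAAAAAAAAAAEEEEEEEEEEEEEEEE

The n-th term is 2n-1 U's then 3n A's then 2n E's, where the shown terms are n = 3, 4, 5.
At n = 8 the blocks have lengths 15, 24, 16.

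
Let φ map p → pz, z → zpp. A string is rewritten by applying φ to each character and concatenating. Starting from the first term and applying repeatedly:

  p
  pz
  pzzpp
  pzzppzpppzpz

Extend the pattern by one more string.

pzzppzpppzpzzpppzpzpzzpppzzpp

Rewriting each symbol of pzzppzpppzpz: p→pz, z→zpp, z→zpp, p→pz, p→pz, z→zpp, p→pz, p→pz, p→pz, z→zpp, p→pz, z→zpp, which concatenates to pz zpp zpp pz pz zpp pz pz pz zpp pz zpp.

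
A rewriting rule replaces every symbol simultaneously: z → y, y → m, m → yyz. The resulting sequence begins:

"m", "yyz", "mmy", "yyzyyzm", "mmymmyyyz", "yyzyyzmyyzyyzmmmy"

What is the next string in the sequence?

Replace each of the 17 characters of yyzyyzmyyzyyzmmmy in place — m m y m m y yyz m m y m m y yyz yyz yyz m — and concatenate.

mmymmyyyzmmymmyyyzyyzyyzm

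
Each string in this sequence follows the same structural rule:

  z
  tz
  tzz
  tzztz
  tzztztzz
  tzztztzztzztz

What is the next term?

tzztztzztzztztzztztzz

This is a Fibonacci-style word recurrence s(k) = s(k−1)·s(k−2): e.g. tz·z = tzz.
Continuing: tzztztzztzztz · tzztztzz gives term 7.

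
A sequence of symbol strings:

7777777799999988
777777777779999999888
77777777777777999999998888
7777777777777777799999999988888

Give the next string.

Reading off run lengths: 7 runs 8, 11, 14, 17; 9 runs 6, 7, 8, 9; 8 runs 2, 3, 4, 5 — each is linear in n, where the shown terms are n = 3, 4, 5, 6.
Setting n = 7 gives 20, 10, 6 characters in each block.

777777777777777777779999999999888888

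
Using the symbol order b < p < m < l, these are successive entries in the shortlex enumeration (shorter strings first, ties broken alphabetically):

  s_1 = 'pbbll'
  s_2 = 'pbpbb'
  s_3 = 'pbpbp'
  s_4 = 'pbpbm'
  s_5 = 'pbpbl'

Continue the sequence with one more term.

Treat pbpbl as a base-4 numeral over the given alphabet and add one, carrying through any trailing l's.

pbppb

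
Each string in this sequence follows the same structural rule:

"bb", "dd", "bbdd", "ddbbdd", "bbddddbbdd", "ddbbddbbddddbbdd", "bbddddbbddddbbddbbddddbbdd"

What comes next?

This is a Fibonacci-style word recurrence s(k) = s(k−2)·s(k−1): e.g. bb·dd = bbdd.
Continuing: ddbbddbbddddbbdd · bbddddbbddddbbddbbddddbbdd gives term 8.

ddbbddbbddddbbddbbddddbbddddbbddbbddddbbdd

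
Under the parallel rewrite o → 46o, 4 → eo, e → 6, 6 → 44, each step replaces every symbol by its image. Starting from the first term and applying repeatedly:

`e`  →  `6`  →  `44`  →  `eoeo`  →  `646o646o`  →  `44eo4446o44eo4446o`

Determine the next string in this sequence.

eoeo646oeoeoeo4446oeoeo646oeoeoeo4446o

Replace each of the 18 characters of 44eo4446o44eo4446o in place — eo eo 6 46o eo eo eo 44 46o eo eo 6 46o eo eo eo 44 46o — and concatenate.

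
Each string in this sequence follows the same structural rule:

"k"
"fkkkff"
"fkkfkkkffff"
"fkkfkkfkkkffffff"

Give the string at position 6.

Each term wraps the previous one in fkk on the left and ff on the right.
From fkkfkkfkkkffffff, 2 further steps: fkkfkkfkkkffffff → fkkfkkfkkfkkkffffffff → (answer).

fkkfkkfkkfkkfkkkffffffffff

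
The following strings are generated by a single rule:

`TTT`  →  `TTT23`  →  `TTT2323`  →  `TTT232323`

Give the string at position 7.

Every step adds 23 to the end: s(k+1) = s(k)·23.
From TTT232323, 3 further steps: TTT232323 → TTT23232323 → TTT2323232323 → (answer).

TTT232323232323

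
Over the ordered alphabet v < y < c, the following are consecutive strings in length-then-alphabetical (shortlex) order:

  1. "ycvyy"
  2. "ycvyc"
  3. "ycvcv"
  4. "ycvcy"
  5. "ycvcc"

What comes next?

The successor of ycvcc increments the rightmost position that isn't already c and resets every position after it to v.

ycyvv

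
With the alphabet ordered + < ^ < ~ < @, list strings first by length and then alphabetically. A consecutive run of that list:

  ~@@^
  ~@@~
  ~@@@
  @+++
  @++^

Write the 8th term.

Advancing 3 positions from @++^ through @++^ → @++~ → @++@ reaches term 8.

@+^+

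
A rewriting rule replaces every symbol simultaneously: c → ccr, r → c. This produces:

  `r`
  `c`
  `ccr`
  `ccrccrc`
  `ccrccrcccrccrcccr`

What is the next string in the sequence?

ccrccrcccrccrcccrccrccrcccrccrcccrccrccrc

Applying the rule to each of the 17 symbols of ccrccrcccrccrcccr gives the pieces ccr ccr c ccr ccr c ccr ccr ccr c ccr ccr c ccr ccr ccr c, which concatenate to the answer.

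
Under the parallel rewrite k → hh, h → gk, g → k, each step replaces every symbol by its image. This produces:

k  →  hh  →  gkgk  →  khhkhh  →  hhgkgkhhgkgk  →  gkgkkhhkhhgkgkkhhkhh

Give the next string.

khhkhhhhgkgkhhgkgkkhhkhhhhgkgkhhgkgk

Applying the rule to each of the 20 symbols of gkgkkhhkhhgkgkkhhkhh gives the pieces k hh k hh hh gk gk hh gk gk k hh k hh hh gk gk hh gk gk, which concatenate to the answer.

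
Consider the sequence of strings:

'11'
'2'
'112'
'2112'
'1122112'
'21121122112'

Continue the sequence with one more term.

Each term (from the third on) is the two preceding terms concatenated in order: term 3 = 11·2 = 112.
Continuing: 1122112 · 21121122112 gives term 7.

112211221121122112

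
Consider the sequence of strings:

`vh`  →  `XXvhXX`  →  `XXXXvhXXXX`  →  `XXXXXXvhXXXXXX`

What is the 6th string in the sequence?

s(k+1) = XX·s(k)·XX, so each term gains XX as a prefix and XX as a suffix.
From XXXXXXvhXXXXXX, 2 further steps: XXXXXXvhXXXXXX → XXXXXXXXvhXXXXXXXX → (answer).

XXXXXXXXXXvhXXXXXXXXXX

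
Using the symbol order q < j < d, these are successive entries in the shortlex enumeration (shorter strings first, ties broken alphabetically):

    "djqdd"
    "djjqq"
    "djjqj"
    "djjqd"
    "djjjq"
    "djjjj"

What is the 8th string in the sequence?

Continuing the enumeration 2 steps past djjjj: djjjj → djjjd → (answer).

djjdq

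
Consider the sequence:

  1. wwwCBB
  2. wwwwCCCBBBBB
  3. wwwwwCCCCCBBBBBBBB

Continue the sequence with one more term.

Each string has the form w^{n+2} C^{2n-1} B^{3n-1} (n = 1, 2, …).
For the next term, n = 4, so the run lengths are 6, 7, 11.

wwwwwwCCCCCCCBBBBBBBBBBB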